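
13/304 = 13/304 = 0.04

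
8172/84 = 681/7 =97.29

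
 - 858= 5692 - 6550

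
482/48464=241/24232 = 0.01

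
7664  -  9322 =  - 1658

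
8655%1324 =711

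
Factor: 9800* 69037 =2^3*5^2*7^2 *17^1*31^1*131^1 = 676562600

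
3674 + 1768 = 5442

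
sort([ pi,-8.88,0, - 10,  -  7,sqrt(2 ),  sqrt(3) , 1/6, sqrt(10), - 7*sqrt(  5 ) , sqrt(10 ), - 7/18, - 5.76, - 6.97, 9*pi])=[  -  7*sqrt(5) ,  -  10, - 8.88,  -  7, -6.97,- 5.76,  -  7/18 , 0,1/6, sqrt ( 2 ),sqrt(3 ), pi,sqrt(10),sqrt(10), 9*pi ] 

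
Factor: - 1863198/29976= - 310533/4996= - 2^ ( - 2)*3^1*1249^( - 1 )*103511^1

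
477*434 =207018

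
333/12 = 27 + 3/4 = 27.75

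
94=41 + 53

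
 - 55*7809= - 429495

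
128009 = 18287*7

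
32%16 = 0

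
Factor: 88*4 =352 = 2^5*11^1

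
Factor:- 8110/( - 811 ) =2^1*5^1 = 10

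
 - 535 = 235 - 770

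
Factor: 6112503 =3^4*17^1 * 23^1 *193^1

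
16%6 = 4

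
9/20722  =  9/20722 = 0.00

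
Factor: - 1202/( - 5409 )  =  2^1*3^(-2)= 2/9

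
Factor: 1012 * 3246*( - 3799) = -2^3 * 3^1 * 11^1*23^1*29^1*131^1* 541^1 = - 12479532648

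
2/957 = 2/957 = 0.00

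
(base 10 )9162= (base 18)1A50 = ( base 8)21712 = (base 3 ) 110120100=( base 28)BJ6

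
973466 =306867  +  666599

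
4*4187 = 16748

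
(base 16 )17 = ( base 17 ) 16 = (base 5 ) 43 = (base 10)23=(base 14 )19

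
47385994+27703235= 75089229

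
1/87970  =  1/87970 = 0.00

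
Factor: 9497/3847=3847^( -1)*9497^1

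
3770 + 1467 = 5237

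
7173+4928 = 12101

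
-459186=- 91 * 5046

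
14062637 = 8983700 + 5078937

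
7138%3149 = 840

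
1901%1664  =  237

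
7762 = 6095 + 1667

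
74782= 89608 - 14826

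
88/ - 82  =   - 44/41 = - 1.07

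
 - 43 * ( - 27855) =1197765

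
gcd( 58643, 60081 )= 1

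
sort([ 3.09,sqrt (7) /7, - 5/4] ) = [ - 5/4,sqrt( 7 )/7, 3.09]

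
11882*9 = 106938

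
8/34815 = 8/34815 = 0.00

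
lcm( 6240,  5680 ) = 443040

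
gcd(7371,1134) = 567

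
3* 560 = 1680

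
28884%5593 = 919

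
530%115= 70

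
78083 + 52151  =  130234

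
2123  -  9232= -7109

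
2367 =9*263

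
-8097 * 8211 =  - 66484467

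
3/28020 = 1/9340 = 0.00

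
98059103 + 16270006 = 114329109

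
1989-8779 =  - 6790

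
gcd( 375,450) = 75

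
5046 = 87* 58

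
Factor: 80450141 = 80450141^1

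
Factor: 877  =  877^1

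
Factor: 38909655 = 3^2*5^1*47^1*18397^1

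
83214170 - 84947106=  -1732936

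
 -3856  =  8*( - 482 )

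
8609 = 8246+363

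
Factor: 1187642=2^1*67^1*8863^1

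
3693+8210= 11903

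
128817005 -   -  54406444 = 183223449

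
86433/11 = 7857 + 6/11= 7857.55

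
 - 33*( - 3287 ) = 108471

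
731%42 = 17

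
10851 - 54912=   -44061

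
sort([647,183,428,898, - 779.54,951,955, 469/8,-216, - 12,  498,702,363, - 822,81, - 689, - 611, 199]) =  [- 822, - 779.54, - 689, - 611, - 216, - 12,469/8,81, 183,199,363,428, 498,  647,702,898, 951, 955]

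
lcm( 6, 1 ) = 6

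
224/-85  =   - 3  +  31/85= -2.64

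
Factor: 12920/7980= 34/21 = 2^1*3^(-1) *7^(  -  1) * 17^1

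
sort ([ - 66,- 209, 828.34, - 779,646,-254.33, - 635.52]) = [ - 779,-635.52  , - 254.33, - 209,  -  66, 646, 828.34] 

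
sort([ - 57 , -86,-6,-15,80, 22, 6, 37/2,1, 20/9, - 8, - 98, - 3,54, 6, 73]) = [ - 98, - 86, - 57,-15, - 8,-6  ,  -  3, 1, 20/9, 6, 6, 37/2,22, 54,73 , 80]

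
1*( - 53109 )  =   - 53109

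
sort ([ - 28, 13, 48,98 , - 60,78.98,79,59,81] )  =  [ - 60, - 28, 13,48,59, 78.98, 79,  81, 98]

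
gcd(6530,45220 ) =10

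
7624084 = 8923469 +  - 1299385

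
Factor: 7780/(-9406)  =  - 3890/4703 = - 2^1*5^1*389^1*4703^( - 1 ) 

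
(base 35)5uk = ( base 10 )7195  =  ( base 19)10HD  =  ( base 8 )16033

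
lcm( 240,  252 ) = 5040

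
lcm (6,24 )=24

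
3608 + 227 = 3835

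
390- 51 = 339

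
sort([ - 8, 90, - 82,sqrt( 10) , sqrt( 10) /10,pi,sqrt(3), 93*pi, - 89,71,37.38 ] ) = [ - 89, - 82, - 8,sqrt( 10 ) /10,sqrt( 3),pi,sqrt(10),37.38,71, 90,93* pi]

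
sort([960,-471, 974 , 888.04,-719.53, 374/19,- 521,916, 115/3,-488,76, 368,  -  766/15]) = [ - 719.53, - 521 ,-488, - 471, - 766/15, 374/19 , 115/3,76,368, 888.04, 916, 960, 974] 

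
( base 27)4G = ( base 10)124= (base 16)7C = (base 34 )3m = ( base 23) 59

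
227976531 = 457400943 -229424412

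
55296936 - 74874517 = -19577581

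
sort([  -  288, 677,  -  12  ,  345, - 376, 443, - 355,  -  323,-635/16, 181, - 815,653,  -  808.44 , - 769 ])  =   [ - 815, - 808.44, - 769, - 376, - 355 , - 323,  -  288, - 635/16, - 12, 181,  345, 443, 653, 677] 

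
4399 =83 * 53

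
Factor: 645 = 3^1*5^1 * 43^1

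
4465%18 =1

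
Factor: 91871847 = 3^3*157^1 * 21673^1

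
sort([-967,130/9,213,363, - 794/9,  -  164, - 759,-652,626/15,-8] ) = [ - 967, - 759, - 652,-164,-794/9, - 8,130/9,626/15, 213,363 ] 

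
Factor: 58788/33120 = 2^(-3)*5^( - 1) * 71^1= 71/40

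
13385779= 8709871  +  4675908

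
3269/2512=1+ 757/2512 = 1.30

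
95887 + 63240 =159127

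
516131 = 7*73733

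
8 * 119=952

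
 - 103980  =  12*(-8665 ) 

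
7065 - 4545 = 2520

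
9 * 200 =1800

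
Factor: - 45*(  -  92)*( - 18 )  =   - 74520 =-2^3*3^4 *5^1*23^1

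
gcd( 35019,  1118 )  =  1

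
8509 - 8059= 450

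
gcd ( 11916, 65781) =9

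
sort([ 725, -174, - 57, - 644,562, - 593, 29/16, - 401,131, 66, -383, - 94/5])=[ - 644 , - 593, -401, - 383, -174, - 57,-94/5, 29/16, 66, 131, 562, 725]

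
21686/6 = 10843/3 = 3614.33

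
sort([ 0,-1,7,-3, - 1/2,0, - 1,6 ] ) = [ - 3,-1,- 1, - 1/2,0, 0,6,7]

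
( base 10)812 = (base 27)132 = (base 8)1454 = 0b1100101100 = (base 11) 679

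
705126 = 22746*31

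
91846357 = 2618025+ 89228332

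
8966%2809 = 539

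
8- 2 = 6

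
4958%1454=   596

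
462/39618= 77/6603 = 0.01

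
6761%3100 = 561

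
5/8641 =5/8641= 0.00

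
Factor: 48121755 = 3^1*5^1*11^1*291647^1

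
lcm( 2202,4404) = 4404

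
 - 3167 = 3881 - 7048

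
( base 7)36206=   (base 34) 83F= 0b10010010010101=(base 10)9365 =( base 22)j7f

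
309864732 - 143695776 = 166168956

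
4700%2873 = 1827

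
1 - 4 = - 3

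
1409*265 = 373385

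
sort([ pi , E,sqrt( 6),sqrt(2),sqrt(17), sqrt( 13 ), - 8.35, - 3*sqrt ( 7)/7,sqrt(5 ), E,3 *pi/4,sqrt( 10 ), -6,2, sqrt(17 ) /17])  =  [ - 8.35,  -  6,-3 *sqrt(7 ) /7,sqrt(17 ) /17,sqrt(2),  2,sqrt(5 ),  3*pi/4,sqrt(6 ),E,E,pi,sqrt(10),sqrt(13 ),sqrt(17 ) ] 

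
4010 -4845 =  - 835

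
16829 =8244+8585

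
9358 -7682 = 1676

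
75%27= 21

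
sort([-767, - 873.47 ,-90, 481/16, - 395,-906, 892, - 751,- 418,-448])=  [ - 906 ,-873.47,-767,-751,- 448, - 418 ,- 395, - 90,481/16 , 892 ]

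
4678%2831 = 1847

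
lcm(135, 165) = 1485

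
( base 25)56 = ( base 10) 131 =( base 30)4b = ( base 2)10000011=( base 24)5B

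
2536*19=48184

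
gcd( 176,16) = 16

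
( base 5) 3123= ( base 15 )1c8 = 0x19D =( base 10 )413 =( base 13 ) 25a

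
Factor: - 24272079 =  - 3^1*13^1*599^1*1039^1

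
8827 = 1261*7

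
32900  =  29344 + 3556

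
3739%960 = 859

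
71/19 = 3 + 14/19 = 3.74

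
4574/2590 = 1 + 992/1295 = 1.77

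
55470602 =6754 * 8213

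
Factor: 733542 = 2^1*3^1*179^1*683^1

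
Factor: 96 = 2^5*3^1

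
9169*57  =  522633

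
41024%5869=5810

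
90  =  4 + 86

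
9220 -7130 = 2090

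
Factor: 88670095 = 5^1*1109^1*15991^1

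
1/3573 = 1/3573= 0.00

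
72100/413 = 10300/59 = 174.58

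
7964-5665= 2299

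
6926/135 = 6926/135 = 51.30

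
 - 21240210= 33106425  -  54346635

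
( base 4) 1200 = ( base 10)96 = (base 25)3L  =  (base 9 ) 116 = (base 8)140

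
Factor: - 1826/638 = -29^ ( - 1 )*83^1 = - 83/29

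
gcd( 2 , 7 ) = 1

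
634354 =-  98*( - 6473)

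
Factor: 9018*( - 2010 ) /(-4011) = 6042060/1337=2^2*3^3*5^1*7^( - 1 )*67^1*167^1*191^(  -  1)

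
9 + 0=9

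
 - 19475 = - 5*3895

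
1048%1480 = 1048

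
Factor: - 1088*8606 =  - 9363328= - 2^7*13^1*17^1*331^1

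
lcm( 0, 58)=0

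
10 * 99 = 990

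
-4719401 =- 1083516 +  - 3635885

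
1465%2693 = 1465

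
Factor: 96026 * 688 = 2^5*7^1*19^3*43^1 = 66065888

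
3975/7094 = 3975/7094 = 0.56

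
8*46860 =374880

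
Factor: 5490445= 5^1*23^1*47743^1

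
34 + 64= 98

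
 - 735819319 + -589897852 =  - 1325717171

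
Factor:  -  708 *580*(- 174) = 71451360= 2^5*3^2*5^1*29^2* 59^1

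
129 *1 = 129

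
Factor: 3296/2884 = 8/7 = 2^3*7^(-1 ) 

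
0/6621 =0=0.00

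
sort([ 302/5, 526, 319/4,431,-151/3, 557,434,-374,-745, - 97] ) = [ - 745, - 374,- 97, - 151/3, 302/5, 319/4,431, 434, 526, 557 ]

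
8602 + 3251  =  11853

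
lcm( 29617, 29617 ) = 29617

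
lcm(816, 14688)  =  14688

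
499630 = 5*99926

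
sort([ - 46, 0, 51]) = [ - 46,0,51 ]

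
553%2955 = 553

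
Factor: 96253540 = 2^2 * 5^1*67^1*109^1*659^1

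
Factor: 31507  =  7^2*643^1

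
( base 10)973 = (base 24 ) 1GD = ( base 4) 33031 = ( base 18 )301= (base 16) 3CD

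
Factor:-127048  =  -2^3*15881^1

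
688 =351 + 337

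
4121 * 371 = 1528891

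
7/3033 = 7/3033 = 0.00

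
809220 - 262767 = 546453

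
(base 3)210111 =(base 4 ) 21010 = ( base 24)104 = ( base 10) 580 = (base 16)244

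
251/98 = 2 + 55/98 = 2.56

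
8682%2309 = 1755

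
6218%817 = 499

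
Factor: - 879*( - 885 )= 3^2*5^1 *59^1*293^1  =  777915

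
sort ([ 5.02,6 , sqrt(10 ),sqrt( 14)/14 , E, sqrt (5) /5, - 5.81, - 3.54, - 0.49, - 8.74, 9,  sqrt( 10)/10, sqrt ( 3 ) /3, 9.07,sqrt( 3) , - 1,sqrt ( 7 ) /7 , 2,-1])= [ - 8.74,-5.81, - 3.54,-1,  -  1,  -  0.49,sqrt(14 )/14,sqrt ( 10 ) /10,sqrt(7 )/7,sqrt(5)/5,sqrt(3)/3, sqrt( 3),2,E, sqrt (10 ), 5.02,6,9,  9.07]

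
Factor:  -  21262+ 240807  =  5^1*19^1 *2311^1 = 219545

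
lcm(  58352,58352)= 58352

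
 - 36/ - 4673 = 36/4673 = 0.01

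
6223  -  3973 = 2250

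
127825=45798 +82027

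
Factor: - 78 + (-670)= - 2^2 * 11^1* 17^1=- 748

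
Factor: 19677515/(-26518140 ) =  -2^(  -  2)*3^(  -  2 )*13^2* 29^1*59^( -1)*73^1*227^( -1 ) = - 357773/482148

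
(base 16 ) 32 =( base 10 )50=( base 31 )1j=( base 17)2G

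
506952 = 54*9388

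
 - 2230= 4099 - 6329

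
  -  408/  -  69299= 408/69299 = 0.01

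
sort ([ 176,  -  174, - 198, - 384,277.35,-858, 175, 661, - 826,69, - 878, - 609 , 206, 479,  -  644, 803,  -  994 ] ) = [ - 994,-878  , - 858, - 826,  -  644, - 609, - 384,-198, - 174, 69,175, 176, 206,277.35,479,661, 803 ] 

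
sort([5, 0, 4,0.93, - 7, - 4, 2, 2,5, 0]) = [ - 7,-4,  0, 0,0.93, 2, 2, 4, 5, 5]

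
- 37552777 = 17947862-55500639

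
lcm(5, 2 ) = 10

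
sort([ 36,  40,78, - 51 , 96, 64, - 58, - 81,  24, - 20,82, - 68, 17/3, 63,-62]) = [-81, - 68, - 62, - 58, - 51,  -  20,17/3,  24,36,40,63,64,78,82 , 96] 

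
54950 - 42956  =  11994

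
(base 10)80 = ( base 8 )120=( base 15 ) 55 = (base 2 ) 1010000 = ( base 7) 143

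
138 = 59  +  79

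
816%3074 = 816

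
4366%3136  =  1230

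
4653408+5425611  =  10079019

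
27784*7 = 194488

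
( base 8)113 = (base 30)2F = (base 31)2d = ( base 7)135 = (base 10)75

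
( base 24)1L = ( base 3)1200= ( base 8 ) 55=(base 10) 45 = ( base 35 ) 1A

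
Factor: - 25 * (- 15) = 375 =3^1*5^3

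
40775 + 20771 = 61546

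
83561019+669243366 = 752804385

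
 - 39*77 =-3003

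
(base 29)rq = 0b1100101001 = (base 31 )q3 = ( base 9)1088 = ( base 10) 809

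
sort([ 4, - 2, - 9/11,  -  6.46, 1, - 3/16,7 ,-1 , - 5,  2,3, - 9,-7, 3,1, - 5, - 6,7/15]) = [ - 9, - 7, - 6.46,  -  6, - 5,-5,-2, - 1, - 9/11, - 3/16 , 7/15, 1,  1,2,3,3,4, 7 ]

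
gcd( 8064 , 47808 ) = 576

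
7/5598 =7/5598 = 0.00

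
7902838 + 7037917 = 14940755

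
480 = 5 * 96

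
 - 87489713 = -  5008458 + -82481255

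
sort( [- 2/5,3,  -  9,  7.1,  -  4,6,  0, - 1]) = [-9, - 4, - 1, - 2/5, 0,3,6 , 7.1 ]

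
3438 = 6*573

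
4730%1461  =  347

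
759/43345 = 759/43345= 0.02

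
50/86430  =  5/8643= 0.00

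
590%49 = 2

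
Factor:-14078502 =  - 2^1*3^3*260713^1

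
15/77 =15/77=0.19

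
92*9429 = 867468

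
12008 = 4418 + 7590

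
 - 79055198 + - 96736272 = - 175791470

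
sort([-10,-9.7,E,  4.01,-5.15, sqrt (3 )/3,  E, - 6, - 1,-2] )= [  -  10,-9.7,-6,- 5.15, - 2 ,-1,  sqrt(3 )/3,E,E,4.01 ]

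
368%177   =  14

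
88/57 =1  +  31/57 = 1.54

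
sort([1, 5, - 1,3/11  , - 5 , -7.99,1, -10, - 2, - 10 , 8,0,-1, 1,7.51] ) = [ - 10, - 10,-7.99, - 5, - 2, - 1, - 1,  0, 3/11,1, 1, 1, 5,  7.51,8 ] 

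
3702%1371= 960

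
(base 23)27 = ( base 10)53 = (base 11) 49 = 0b110101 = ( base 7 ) 104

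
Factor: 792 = 2^3*3^2 *11^1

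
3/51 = 1/17  =  0.06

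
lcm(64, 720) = 2880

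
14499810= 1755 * 8262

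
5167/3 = 5167/3=1722.33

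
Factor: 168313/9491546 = 2^(- 1)*37^1*4549^1*4745773^ (-1 ) 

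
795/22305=53/1487 = 0.04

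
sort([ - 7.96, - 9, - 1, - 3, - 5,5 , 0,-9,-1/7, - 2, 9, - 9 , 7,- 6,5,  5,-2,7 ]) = [ - 9, - 9,-9,  -  7.96, - 6,-5,-3 ,-2,-2,-1 , - 1/7,0, 5,5,  5,7,7, 9 ] 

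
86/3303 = 86/3303= 0.03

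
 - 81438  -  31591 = -113029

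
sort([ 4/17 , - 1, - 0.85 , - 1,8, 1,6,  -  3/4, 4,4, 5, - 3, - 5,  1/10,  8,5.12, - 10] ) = [ - 10, - 5 , - 3, - 1 ,-1, -0.85, - 3/4 , 1/10,4/17, 1 , 4,4, 5,5.12 , 6,8, 8]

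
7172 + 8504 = 15676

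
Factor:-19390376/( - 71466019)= 2^3*31^1*41^1*67^(-1)*239^(-1)*1907^1*4463^( -1)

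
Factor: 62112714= 2^1*3^1*37^1*53^1 * 5279^1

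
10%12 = 10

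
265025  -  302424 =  - 37399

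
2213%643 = 284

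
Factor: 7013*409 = 409^1*7013^1 = 2868317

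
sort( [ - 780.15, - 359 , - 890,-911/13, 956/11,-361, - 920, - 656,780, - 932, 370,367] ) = [ - 932, -920 , - 890, - 780.15, - 656, - 361, - 359 , - 911/13,956/11,367,  370,780 ]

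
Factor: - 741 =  - 3^1*13^1 * 19^1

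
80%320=80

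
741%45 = 21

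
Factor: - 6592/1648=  - 4 = - 2^2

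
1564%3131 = 1564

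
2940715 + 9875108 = 12815823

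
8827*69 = 609063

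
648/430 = 324/215 =1.51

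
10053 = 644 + 9409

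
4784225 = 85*56285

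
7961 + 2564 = 10525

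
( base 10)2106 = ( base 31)25t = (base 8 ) 4072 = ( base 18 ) 690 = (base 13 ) c60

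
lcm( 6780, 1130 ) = 6780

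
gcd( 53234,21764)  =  2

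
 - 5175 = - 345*15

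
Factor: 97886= 2^1*17^1*2879^1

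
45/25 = 9/5 = 1.80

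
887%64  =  55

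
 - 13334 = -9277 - 4057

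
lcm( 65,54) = 3510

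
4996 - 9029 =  - 4033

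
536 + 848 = 1384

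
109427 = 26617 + 82810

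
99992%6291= 5627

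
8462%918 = 200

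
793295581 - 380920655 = 412374926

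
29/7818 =29/7818=0.00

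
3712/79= 46 + 78/79 = 46.99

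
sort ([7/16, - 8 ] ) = [ - 8,7/16] 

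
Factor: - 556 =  - 2^2*139^1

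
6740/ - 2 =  - 3370/1 = -3370.00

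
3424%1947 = 1477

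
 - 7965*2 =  - 15930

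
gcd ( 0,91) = 91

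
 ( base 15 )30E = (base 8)1261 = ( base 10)689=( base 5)10224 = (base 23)16m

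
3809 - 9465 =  - 5656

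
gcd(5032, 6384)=8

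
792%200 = 192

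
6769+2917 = 9686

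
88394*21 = 1856274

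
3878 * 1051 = 4075778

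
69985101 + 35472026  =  105457127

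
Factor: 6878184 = 2^3*3^1*286591^1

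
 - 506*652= - 329912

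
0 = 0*( - 4297)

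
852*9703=8266956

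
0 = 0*430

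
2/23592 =1/11796 = 0.00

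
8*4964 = 39712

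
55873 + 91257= 147130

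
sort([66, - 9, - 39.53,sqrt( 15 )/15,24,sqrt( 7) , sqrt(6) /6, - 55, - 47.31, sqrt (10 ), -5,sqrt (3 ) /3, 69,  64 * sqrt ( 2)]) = [-55, - 47.31, - 39.53,  -  9, - 5,sqrt(15) /15,sqrt(6)/6,sqrt(3 )/3, sqrt( 7), sqrt (10 ), 24,66,69, 64 * sqrt( 2 ) ]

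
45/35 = 9/7=   1.29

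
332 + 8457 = 8789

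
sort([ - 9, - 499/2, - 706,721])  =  [ - 706, - 499/2, - 9,721 ]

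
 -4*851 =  -3404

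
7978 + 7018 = 14996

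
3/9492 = 1/3164 = 0.00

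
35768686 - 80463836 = -44695150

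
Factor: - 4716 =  -2^2*3^2*131^1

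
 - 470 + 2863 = 2393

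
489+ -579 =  - 90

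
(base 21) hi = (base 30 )cf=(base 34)B1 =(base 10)375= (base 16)177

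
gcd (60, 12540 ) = 60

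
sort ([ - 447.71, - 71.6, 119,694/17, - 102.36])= [  -  447.71, - 102.36 , - 71.6, 694/17 , 119]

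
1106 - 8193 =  -7087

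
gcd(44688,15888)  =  48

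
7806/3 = 2602 = 2602.00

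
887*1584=1405008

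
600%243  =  114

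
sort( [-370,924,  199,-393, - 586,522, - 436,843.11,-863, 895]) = [-863, - 586, - 436, - 393, - 370,199,522,843.11,895,924 ]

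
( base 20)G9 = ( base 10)329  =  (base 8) 511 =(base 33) 9w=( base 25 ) D4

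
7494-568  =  6926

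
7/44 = 7/44  =  0.16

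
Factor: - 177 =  - 3^1*59^1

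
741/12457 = 741/12457 = 0.06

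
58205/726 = 58205/726=80.17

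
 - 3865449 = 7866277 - 11731726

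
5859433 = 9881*593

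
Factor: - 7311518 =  - 2^1*3655759^1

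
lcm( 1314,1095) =6570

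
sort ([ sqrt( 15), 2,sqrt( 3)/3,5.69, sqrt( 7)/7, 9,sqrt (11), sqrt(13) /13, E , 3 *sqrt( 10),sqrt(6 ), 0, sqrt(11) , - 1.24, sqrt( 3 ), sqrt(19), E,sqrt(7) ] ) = [ - 1.24,0,sqrt( 13)/13,sqrt( 7)/7,sqrt (3)/3, sqrt(3 ), 2, sqrt(6), sqrt( 7),E, E,sqrt( 11), sqrt(11),sqrt( 15 ), sqrt ( 19), 5.69,9,3 * sqrt( 10)]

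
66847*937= 62635639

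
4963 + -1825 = 3138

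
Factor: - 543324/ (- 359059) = 2^2* 3^1*19^1*157^( - 1)  *  2287^( - 1)*2383^1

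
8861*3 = 26583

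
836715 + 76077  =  912792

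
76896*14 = 1076544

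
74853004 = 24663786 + 50189218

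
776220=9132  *85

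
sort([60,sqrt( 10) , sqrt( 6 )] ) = [ sqrt( 6),  sqrt ( 10 ),  60 ] 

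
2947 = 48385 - 45438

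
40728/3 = 13576  =  13576.00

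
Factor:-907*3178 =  - 2882446 = -2^1 * 7^1 * 227^1*907^1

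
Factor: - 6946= - 2^1*23^1*151^1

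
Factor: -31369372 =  - 2^2* 61^1*128563^1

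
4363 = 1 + 4362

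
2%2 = 0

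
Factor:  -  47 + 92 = 45 = 3^2*5^1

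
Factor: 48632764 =2^2 * 23^1 * 139^1 * 3803^1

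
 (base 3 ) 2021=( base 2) 111101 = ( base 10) 61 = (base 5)221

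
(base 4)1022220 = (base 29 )5jk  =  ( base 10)4776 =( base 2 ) 1001010101000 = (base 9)6486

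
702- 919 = -217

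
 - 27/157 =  - 27/157 = - 0.17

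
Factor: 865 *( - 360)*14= - 2^4 * 3^2*5^2*7^1*173^1 =- 4359600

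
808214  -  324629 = 483585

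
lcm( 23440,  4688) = 23440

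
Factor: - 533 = - 13^1*41^1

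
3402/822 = 4 + 19/137 = 4.14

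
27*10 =270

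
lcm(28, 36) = 252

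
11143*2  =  22286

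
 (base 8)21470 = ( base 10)9016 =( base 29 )AKQ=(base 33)897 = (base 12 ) 5274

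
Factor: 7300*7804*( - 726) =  - 2^5 * 3^1* 5^2 * 11^2*73^1 *1951^1 = - 41359639200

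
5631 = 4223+1408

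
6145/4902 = 1 + 1243/4902 = 1.25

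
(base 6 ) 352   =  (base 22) 68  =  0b10001100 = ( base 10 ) 140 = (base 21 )6E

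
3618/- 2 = - 1809 + 0/1= - 1809.00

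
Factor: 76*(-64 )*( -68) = 330752 = 2^10*17^1*19^1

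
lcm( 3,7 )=21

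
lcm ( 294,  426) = 20874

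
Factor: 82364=2^2*59^1*349^1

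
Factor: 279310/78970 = 17^1*31^1*149^( - 1 ) = 527/149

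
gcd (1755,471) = 3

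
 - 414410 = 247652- 662062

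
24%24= 0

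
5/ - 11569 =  - 5/11569 = - 0.00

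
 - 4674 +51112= 46438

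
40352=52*776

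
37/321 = 37/321  =  0.12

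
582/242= 291/121  =  2.40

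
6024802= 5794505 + 230297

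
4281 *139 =595059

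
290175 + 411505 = 701680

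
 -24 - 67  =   - 91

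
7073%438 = 65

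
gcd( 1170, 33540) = 390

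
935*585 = 546975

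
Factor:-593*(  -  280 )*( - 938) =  - 2^4*5^1*7^2*67^1*593^1 =- 155745520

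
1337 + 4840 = 6177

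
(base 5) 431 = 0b1110100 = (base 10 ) 116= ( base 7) 224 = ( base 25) 4g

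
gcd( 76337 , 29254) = 1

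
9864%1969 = 19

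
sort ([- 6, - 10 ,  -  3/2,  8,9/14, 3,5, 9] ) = [-10, - 6,  -  3/2,9/14,3,5, 8,9 ] 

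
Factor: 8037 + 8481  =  2^1*3^1*2753^1 = 16518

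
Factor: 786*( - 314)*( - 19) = 2^2 * 3^1*19^1*131^1*157^1=4689276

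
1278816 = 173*7392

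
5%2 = 1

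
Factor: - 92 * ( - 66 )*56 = 2^6* 3^1 * 7^1 * 11^1*23^1 = 340032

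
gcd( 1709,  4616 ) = 1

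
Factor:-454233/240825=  - 5^( - 2)* 13^( - 1 )*613^1 = - 613/325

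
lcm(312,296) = 11544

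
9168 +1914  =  11082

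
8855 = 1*8855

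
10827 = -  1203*( - 9) 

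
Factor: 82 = 2^1*41^1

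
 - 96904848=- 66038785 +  -30866063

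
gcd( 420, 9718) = 2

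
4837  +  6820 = 11657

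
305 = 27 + 278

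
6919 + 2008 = 8927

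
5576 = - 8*( - 697 ) 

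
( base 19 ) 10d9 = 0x1BCB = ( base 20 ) hff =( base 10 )7115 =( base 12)414b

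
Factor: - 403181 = -403181^1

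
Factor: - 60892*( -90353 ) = 2^2*13^1*1171^1 * 90353^1  =  5501774876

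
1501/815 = 1501/815= 1.84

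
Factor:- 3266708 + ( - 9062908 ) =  - 12329616= -  2^4*3^1 * 13^1*19759^1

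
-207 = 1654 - 1861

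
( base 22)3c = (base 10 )78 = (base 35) 28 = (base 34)2a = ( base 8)116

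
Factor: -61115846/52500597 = - 2^1*3^( - 1) * 11^1*67^( - 1 )*149^( - 1)*1753^(  -  1)*2777993^1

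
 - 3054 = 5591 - 8645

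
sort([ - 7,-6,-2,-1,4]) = [ - 7, - 6, - 2, - 1, 4]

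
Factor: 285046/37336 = 2^( - 2 )*13^( - 1)*397^1 = 397/52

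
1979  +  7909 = 9888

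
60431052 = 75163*804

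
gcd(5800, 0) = 5800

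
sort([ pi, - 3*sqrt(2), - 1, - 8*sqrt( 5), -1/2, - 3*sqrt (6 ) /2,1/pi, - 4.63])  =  [ - 8*sqrt (5 ), - 4.63,  -  3 * sqrt(2), - 3*sqrt( 6)/2 , - 1 , - 1/2, 1/pi,pi ]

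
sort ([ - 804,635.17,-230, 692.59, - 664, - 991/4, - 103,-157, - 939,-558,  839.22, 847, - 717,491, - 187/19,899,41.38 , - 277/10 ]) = [-939, - 804,-717,-664,-558,-991/4  ,-230,-157,-103,  -  277/10, - 187/19,41.38,491,635.17, 692.59, 839.22,847,  899 ]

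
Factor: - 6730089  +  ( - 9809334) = -16539423 = - 3^1*1831^1*3011^1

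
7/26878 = 7/26878 =0.00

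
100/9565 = 20/1913 = 0.01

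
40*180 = 7200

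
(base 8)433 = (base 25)B8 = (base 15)13D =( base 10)283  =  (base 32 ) 8R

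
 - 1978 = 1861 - 3839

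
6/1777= 6/1777 = 0.00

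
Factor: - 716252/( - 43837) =2^2 * 59^( - 1 )*241^1= 964/59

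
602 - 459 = 143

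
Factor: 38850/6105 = 2^1*5^1*7^1* 11^ ( - 1) = 70/11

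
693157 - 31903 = 661254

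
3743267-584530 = 3158737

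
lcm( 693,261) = 20097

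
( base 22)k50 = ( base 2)10011000111110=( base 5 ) 303130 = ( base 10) 9790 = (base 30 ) AQA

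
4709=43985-39276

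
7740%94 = 32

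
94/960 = 47/480 = 0.10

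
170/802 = 85/401 = 0.21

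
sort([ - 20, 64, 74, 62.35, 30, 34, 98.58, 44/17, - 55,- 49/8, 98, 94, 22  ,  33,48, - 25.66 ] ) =[ - 55, - 25.66  , - 20,-49/8,44/17 , 22, 30, 33, 34, 48,62.35, 64, 74, 94, 98, 98.58] 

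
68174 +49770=117944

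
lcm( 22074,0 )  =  0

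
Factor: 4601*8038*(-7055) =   -  260913922090 = - 2^1*5^1*17^1 * 43^1*  83^1*107^1* 4019^1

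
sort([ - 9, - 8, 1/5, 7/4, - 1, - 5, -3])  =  [-9, - 8,-5,-3,-1, 1/5, 7/4]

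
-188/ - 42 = 94/21=4.48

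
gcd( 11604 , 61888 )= 3868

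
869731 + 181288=1051019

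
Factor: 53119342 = 2^1*67^1 *396413^1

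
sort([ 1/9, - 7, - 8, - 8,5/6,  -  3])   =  [ - 8,  -  8,  -  7,  -  3 , 1/9,  5/6 ] 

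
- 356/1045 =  - 356/1045 = - 0.34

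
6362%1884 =710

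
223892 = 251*892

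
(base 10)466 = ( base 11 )394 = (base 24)JA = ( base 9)567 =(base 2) 111010010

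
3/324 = 1/108 = 0.01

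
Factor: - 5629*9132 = -51404028 = - 2^2*3^1*13^1*433^1*761^1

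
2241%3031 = 2241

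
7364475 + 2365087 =9729562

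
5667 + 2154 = 7821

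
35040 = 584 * 60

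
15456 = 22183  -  6727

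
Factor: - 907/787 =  - 787^( - 1)*907^1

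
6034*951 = 5738334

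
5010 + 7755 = 12765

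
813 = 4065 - 3252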